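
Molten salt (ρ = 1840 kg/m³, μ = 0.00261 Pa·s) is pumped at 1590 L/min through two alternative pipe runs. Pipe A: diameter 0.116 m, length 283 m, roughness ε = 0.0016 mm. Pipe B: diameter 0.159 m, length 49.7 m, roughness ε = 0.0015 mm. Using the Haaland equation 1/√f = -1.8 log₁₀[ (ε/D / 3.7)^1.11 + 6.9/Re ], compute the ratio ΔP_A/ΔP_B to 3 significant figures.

Pipe A: V = Q/A = 0.0265/0.01057 = 2.507 m/s; Re = 2.051e+05; ε/D = 1.38e-05; Haaland → f = 0.01551; ΔP_A = f(L/D)(ρV²/2) = 2.189e+05 Pa.
Pipe B: V = Q/A = 0.0265/0.01986 = 1.335 m/s; Re = 1.496e+05; ε/D = 9.43e-06; Haaland → f = 0.01646; ΔP_B = f(L/D)(ρV²/2) = 8431 Pa.
ΔP_A/ΔP_B = 2.189e+05/8431 = 26.0.

ΔP_A/ΔP_B ≈ 26.0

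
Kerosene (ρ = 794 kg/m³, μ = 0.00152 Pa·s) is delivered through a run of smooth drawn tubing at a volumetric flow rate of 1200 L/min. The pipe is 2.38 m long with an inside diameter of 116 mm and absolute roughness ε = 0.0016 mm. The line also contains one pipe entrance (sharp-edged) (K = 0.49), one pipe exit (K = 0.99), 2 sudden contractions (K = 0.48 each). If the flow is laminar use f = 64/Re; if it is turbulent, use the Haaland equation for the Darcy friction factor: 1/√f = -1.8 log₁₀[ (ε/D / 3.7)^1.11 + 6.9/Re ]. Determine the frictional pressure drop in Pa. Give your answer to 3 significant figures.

ΔP ≈ 3980 Pa

Q = 1200 L/min = 1200/60000 = 0.02 m³/s.
Cross-sectional area A = πD²/4 = π(0.116)²/4 = 0.01057 m²; mean velocity V = Q/A = 0.02/0.01057 = 1.892 m/s.
Reynolds number Re = ρVD/μ = 794 · 1.892 · 0.116 / 0.00152 = 1.147e+05.
Re > 4000 → turbulent. Relative roughness ε/D = 1.6e-06/0.116 = 1.38e-05. Haaland: 1/√f = -1.8 log₁₀[(1.38e-05/3.7)^1.11 + 6.9/1.147e+05] = -1.8 log₁₀[9.43e-07 + 6.02e-05] = 7.585, so f = 0.01738.
Total minor-loss coefficient ΣK = 1·0.49 + 1·0.99 + 2·0.48 = 2.44.
ΔP = [f·L/D + ΣK]·(ρV²/2) = [0.01738·2.38/0.116 + 2.44]·(794·1.892²/2) = [0.3566 + 2.44]·1422 = 3976 Pa.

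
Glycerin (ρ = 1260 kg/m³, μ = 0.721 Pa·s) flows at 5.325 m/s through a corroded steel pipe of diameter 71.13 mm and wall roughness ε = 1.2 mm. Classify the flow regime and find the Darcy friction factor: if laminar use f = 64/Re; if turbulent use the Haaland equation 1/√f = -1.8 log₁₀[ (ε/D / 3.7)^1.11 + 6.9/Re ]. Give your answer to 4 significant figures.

f ≈ 0.09669

Re = ρVD/μ = 1260·5.325·0.07113/0.721 = 661.9.
Re < 2300 → laminar, so f = 64/Re = 0.09669 (roughness is irrelevant in laminar flow).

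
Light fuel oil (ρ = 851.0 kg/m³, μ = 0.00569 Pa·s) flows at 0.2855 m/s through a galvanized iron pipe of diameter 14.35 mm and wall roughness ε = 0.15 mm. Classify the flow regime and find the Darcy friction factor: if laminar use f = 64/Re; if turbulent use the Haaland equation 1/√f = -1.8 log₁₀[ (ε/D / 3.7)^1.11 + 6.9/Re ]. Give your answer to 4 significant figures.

f ≈ 0.1044

Re = ρVD/μ = 851·0.2855·0.01435/0.00569 = 612.7.
Re < 2300 → laminar, so f = 64/Re = 0.1044 (roughness is irrelevant in laminar flow).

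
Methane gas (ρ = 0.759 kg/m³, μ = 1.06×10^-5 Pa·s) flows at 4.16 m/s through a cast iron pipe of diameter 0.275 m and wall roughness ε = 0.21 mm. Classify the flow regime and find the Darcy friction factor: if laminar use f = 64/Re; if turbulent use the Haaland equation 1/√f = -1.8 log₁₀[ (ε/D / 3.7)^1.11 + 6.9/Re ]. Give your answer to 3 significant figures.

f ≈ 0.0216

Re = ρVD/μ = 0.759·4.16·0.275/1.06e-05 = 8.191e+04.
Re > 4000 → turbulent. ε/D = 0.00021/0.275 = 0.000764; Haaland: 1/√f = -1.8 log₁₀[8.12e-05 + 8.42e-05] = 6.807, so f = 0.02158.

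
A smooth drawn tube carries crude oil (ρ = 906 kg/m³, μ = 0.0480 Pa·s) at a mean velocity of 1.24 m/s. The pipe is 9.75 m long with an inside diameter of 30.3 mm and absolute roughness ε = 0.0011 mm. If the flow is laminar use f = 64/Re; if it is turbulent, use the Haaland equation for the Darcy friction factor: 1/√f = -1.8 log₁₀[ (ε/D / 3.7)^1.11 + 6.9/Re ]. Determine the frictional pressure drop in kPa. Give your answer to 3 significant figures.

Reynolds number Re = ρVD/μ = 906 · 1.24 · 0.0303 / 0.048 = 709.2.
Re < 2300 → laminar flow, so f = 64/Re = 64/709.2 = 0.09025 (the turbulent correlation is not needed).
Darcy-Weisbach: ΔP = f(L/D)(ρV²/2) = 0.09025·(9.75/0.0303)·(906·1.24²/2) = 0.09025·321.8·696.5 = 2.023e+04 Pa.
ΔP = 2.023e+04 Pa = 20.2 kPa.

ΔP ≈ 20.2 kPa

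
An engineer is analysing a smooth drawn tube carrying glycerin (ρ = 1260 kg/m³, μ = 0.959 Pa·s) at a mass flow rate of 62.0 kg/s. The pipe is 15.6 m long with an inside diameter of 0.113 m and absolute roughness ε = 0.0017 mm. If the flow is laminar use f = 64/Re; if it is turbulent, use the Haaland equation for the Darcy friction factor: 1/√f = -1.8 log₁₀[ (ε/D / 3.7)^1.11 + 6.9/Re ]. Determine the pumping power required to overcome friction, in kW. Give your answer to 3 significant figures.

A = πD²/4 = π(0.113)²/4 = 0.01003 m²; mean velocity V = ṁ/(ρA) = 62/(1260 · 0.01003) = 4.907 m/s.
Reynolds number Re = ρVD/μ = 1260 · 4.907 · 0.113 / 0.959 = 728.5.
Re < 2300 → laminar flow, so f = 64/Re = 64/728.5 = 0.08786 (the turbulent correlation is not needed).
Darcy-Weisbach: ΔP = f(L/D)(ρV²/2) = 0.08786·(15.6/0.113)·(1260·4.907²/2) = 0.08786·138.1·1.517e+04 = 1.84e+05 Pa.
Q = ṁ/ρ = 62/1260 = 0.04921 m³/s.
Pumping power P = QΔP = 0.04921·1.84e+05 = 9052 W = 9.05 kW.

P ≈ 9.05 kW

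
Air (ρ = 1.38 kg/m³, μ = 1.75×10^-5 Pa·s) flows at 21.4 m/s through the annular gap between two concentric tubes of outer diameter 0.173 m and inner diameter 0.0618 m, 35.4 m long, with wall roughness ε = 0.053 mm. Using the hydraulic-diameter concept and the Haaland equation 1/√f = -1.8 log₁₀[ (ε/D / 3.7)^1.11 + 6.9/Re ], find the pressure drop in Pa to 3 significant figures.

ΔP ≈ 1870 Pa

Hydraulic diameter D_h = 4A/P = D_o - D_i = 0.173 - 0.0618 = 0.1112 m.
Re = ρVD_h/μ = 1.38·21.4·0.1112/1.75e-05 = 1.877e+05.
ε/D_h = 5.3e-05/0.1112 = 0.000477; Haaland gives 1/√f = -1.8 log₁₀[4.81e-05+3.68e-05] = 7.328, so f = 0.01862.
ΔP = f(L/D_h)(ρV²/2) = 0.01862·35.4/0.1112·316 = 1873 Pa.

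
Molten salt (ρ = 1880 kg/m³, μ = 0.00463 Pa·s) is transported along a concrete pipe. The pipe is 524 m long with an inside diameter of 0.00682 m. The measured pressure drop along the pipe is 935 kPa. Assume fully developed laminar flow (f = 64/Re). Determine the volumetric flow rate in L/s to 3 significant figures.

Q ≈ 0.0205 L/s

For laminar flow, f = 64/Re with Re = ρVD/μ, so Darcy-Weisbach reduces to ΔP = 32μLV/D². Solving for V: V = ΔP·D²/(32μL) = 9.35e+05·(0.00682)²/(32·0.00463·524) = 0.5602 m/s.
Check: Re = ρVD/μ = 1880·0.5602·0.00682/0.00463 = 1551 < 2300, so the laminar assumption holds.
Q = V·A = 0.5602·(π/4·0.00682²) = 2.046e-05 m³/s = 0.0205 L/s.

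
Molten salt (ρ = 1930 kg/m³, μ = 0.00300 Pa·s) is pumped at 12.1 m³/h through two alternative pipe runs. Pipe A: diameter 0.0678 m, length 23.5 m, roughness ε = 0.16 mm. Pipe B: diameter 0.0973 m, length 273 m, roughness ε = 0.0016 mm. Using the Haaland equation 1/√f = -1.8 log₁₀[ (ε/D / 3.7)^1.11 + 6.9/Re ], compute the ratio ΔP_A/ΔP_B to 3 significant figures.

ΔP_A/ΔP_B ≈ 0.611

Pipe A: V = Q/A = 0.003361/0.00361 = 0.931 m/s; Re = 4.061e+04; ε/D = 0.00236; Haaland → f = 0.02762; ΔP_A = f(L/D)(ρV²/2) = 8006 Pa.
Pipe B: V = Q/A = 0.003361/0.007436 = 0.452 m/s; Re = 2.83e+04; ε/D = 1.64e-05; Haaland → f = 0.02367; ΔP_B = f(L/D)(ρV²/2) = 1.31e+04 Pa.
ΔP_A/ΔP_B = 8006/1.31e+04 = 0.611.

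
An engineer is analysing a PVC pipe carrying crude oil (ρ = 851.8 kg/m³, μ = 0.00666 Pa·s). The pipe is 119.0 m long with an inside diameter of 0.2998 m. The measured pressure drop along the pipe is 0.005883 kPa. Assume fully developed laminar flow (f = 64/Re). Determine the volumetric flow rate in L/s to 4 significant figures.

For laminar flow, f = 64/Re with Re = ρVD/μ, so Darcy-Weisbach reduces to ΔP = 32μLV/D². Solving for V: V = ΔP·D²/(32μL) = 5.883·(0.2998)²/(32·0.00666·119) = 0.02085 m/s.
Check: Re = ρVD/μ = 851.8·0.02085·0.2998/0.00666 = 799.4 < 2300, so the laminar assumption holds.
Q = V·A = 0.02085·(π/4·0.2998²) = 0.001472 m³/s = 1.472 L/s.

Q ≈ 1.472 L/s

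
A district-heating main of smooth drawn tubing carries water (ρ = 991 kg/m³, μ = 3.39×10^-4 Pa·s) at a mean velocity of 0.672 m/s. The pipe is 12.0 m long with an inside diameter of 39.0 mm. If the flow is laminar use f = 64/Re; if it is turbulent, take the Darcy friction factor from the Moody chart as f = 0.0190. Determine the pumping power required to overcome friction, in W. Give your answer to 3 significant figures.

Reynolds number Re = ρVD/μ = 991 · 0.672 · 0.039 / 0.000339 = 7.661e+04.
Re > 4000 → turbulent; use the Moody-chart value f = 0.0190.
Darcy-Weisbach: ΔP = f(L/D)(ρV²/2) = 0.019·(12/0.039)·(991·0.672²/2) = 0.019·307.7·223.8 = 1308 Pa.
Q = V·A = 0.672·0.001195 = 0.0008028 m³/s.
Pumping power P = QΔP = 0.0008028·1308 = 1.050 W = 1.05 W.

P ≈ 1.05 W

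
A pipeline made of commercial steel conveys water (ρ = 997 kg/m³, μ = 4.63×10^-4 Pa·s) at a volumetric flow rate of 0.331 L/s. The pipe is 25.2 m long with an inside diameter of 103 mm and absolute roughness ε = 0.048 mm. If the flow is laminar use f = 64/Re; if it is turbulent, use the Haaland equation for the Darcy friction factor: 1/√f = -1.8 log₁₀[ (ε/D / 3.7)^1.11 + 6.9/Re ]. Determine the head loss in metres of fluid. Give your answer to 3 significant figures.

Q = 0.331 L/s = 0.331/1000 = 0.000331 m³/s.
Cross-sectional area A = πD²/4 = π(0.103)²/4 = 0.008332 m²; mean velocity V = Q/A = 0.000331/0.008332 = 0.03972 m/s.
Reynolds number Re = ρVD/μ = 997 · 0.03972 · 0.103 / 0.000463 = 8811.
Re > 4000 → turbulent. Relative roughness ε/D = 4.8e-05/0.103 = 0.000466. Haaland: 1/√f = -1.8 log₁₀[(0.000466/3.7)^1.11 + 6.9/8811] = -1.8 log₁₀[4.69e-05 + 0.000783] = 5.546, so f = 0.03252.
Darcy-Weisbach: ΔP = f(L/D)(ρV²/2) = 0.03252·(25.2/0.103)·(997·0.03972²/2) = 0.03252·244.7·0.7867 = 6.258 Pa.
Head loss h_f = ΔP/(ρg) = 6.258/(997·9.81) = 6.40×10^-4 m.

h_f ≈ 6.40×10^-4 m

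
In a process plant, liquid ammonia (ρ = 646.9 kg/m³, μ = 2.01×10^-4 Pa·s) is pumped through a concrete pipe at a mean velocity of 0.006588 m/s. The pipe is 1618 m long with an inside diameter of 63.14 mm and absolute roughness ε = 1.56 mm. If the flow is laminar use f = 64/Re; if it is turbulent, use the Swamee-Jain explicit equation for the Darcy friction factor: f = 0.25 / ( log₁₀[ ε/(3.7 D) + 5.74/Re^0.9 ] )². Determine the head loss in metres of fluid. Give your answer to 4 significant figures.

h_f ≈ 0.002710 m

Reynolds number Re = ρVD/μ = 646.9 · 0.006588 · 0.06314 / 0.000201 = 1339.
Re < 2300 → laminar flow, so f = 64/Re = 64/1339 = 0.04781 (the turbulent correlation is not needed).
Darcy-Weisbach: ΔP = f(L/D)(ρV²/2) = 0.04781·(1618/0.06314)·(646.9·0.006588²/2) = 0.04781·2.563e+04·0.01404 = 17.2 Pa.
Head loss h_f = ΔP/(ρg) = 17.2/(646.9·9.81) = 0.002710 m.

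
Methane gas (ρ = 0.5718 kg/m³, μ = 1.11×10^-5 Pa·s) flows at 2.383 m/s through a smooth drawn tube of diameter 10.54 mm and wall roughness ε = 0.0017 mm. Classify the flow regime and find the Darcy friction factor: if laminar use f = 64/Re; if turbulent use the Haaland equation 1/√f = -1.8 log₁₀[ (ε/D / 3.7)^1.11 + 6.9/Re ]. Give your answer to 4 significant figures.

f ≈ 0.04946

Re = ρVD/μ = 0.5718·2.383·0.01054/1.11e-05 = 1294.
Re < 2300 → laminar, so f = 64/Re = 0.04946 (roughness is irrelevant in laminar flow).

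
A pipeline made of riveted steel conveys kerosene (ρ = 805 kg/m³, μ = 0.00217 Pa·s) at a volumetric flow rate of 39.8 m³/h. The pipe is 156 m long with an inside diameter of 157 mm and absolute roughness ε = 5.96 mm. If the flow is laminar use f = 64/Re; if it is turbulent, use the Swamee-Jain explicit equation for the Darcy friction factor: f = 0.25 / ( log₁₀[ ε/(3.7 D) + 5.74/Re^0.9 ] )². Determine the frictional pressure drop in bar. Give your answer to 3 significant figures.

Q = 39.8 m³/h = 39.8/3600 = 0.01106 m³/s.
Cross-sectional area A = πD²/4 = π(0.157)²/4 = 0.01936 m²; mean velocity V = Q/A = 0.01106/0.01936 = 0.5711 m/s.
Reynolds number Re = ρVD/μ = 805 · 0.5711 · 0.157 / 0.00217 = 3.326e+04.
Re > 4000 → turbulent. Relative roughness ε/D = 0.00596/0.157 = 0.038. Swamee-Jain: f = 0.25/(log₁₀[0.038/3.7 + 5.74/3.326e+04^0.9])² = 0.25/(log₁₀[0.0103 + 0.000489])² = 0.25/(-1.969)² = 0.06451.
Darcy-Weisbach: ΔP = f(L/D)(ρV²/2) = 0.06451·(156/0.157)·(805·0.5711²/2) = 0.06451·993.6·131.3 = 8414 Pa.
ΔP = 8414 Pa = 0.0841 bar.

ΔP ≈ 0.0841 bar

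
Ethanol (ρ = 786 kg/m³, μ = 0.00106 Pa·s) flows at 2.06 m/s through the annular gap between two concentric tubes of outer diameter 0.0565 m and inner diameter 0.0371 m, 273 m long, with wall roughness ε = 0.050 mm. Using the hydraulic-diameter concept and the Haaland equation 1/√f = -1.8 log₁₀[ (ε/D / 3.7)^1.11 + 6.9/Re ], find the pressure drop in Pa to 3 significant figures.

ΔP ≈ 680000 Pa

Hydraulic diameter D_h = 4A/P = D_o - D_i = 0.0565 - 0.0371 = 0.0194 m.
Re = ρVD_h/μ = 786·2.06·0.0194/0.00106 = 2.963e+04.
ε/D_h = 5e-05/0.0194 = 0.00258; Haaland gives 1/√f = -1.8 log₁₀[0.000313+0.000233] = 5.873, so f = 0.02899.
ΔP = f(L/D_h)(ρV²/2) = 0.02899·273/0.0194·1668 = 6.804e+05 Pa.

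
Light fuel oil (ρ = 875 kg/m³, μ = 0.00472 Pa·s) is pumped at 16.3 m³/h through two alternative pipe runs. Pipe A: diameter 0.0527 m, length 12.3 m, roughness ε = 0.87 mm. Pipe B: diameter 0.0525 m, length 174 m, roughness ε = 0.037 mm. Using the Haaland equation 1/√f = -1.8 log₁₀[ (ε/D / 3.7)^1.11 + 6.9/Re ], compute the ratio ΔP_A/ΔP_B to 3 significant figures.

Pipe A: V = Q/A = 0.004528/0.002181 = 2.076 m/s; Re = 2.028e+04; ε/D = 0.0165; Haaland → f = 0.04736; ΔP_A = f(L/D)(ρV²/2) = 2.084e+04 Pa.
Pipe B: V = Q/A = 0.004528/0.002165 = 2.092 m/s; Re = 2.036e+04; ε/D = 0.000705; Haaland → f = 0.02695; ΔP_B = f(L/D)(ρV²/2) = 1.71e+05 Pa.
ΔP_A/ΔP_B = 2.084e+04/1.71e+05 = 0.122.

ΔP_A/ΔP_B ≈ 0.122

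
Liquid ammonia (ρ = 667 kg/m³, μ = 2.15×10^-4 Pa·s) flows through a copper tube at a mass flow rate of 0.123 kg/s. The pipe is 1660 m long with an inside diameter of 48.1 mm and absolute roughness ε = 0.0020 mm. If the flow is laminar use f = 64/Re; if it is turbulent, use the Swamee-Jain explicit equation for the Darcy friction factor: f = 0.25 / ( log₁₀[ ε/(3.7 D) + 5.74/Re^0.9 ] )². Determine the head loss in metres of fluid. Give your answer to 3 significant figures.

A = πD²/4 = π(0.0481)²/4 = 0.001817 m²; mean velocity V = ṁ/(ρA) = 0.123/(667 · 0.001817) = 0.1015 m/s.
Reynolds number Re = ρVD/μ = 667 · 0.1015 · 0.0481 / 0.000215 = 1.514e+04.
Re > 4000 → turbulent. Relative roughness ε/D = 2e-06/0.0481 = 4.16e-05. Swamee-Jain: f = 0.25/(log₁₀[4.16e-05/3.7 + 5.74/1.514e+04^0.9])² = 0.25/(log₁₀[1.12e-05 + 0.000992])² = 0.25/(-2.998)² = 0.02781.
Darcy-Weisbach: ΔP = f(L/D)(ρV²/2) = 0.02781·(1660/0.0481)·(667·0.1015²/2) = 0.02781·3.451e+04·3.435 = 3296 Pa.
Head loss h_f = ΔP/(ρg) = 3296/(667·9.81) = 0.504 m.

h_f ≈ 0.504 m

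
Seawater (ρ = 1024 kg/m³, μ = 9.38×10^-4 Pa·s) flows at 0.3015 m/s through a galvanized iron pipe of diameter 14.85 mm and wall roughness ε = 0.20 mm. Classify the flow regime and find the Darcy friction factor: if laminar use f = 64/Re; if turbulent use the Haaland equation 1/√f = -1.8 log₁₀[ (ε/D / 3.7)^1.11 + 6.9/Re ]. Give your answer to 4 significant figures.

f ≈ 0.05051

Re = ρVD/μ = 1024·0.3015·0.01485/0.000938 = 4888.
Re > 4000 → turbulent. ε/D = 0.0002/0.01485 = 0.0135; Haaland: 1/√f = -1.8 log₁₀[0.00196 + 0.00141] = 4.449, so f = 0.05051.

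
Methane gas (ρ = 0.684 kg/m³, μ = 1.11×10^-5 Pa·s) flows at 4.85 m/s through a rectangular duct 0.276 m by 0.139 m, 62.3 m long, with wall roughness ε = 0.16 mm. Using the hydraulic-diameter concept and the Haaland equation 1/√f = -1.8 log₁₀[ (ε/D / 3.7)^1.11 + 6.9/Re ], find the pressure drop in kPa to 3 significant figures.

Hydraulic diameter D_h = 4A/P = 4·(0.276·0.139)/(2·(0.276+0.139)) = 0.1535/0.83 = 0.1849 m.
Re = ρVD_h/μ = 0.684·4.85·0.1849/1.11e-05 = 5.526e+04.
ε/D_h = 0.00016/0.1849 = 0.000865; Haaland gives 1/√f = -1.8 log₁₀[9.32e-05+0.000125] = 6.59, so f = 0.02302.
ΔP = f(L/D_h)(ρV²/2) = 0.02302·62.3/0.1849·8.045 = 62.41 Pa.
ΔP = 0.0624 kPa.

ΔP ≈ 0.0624 kPa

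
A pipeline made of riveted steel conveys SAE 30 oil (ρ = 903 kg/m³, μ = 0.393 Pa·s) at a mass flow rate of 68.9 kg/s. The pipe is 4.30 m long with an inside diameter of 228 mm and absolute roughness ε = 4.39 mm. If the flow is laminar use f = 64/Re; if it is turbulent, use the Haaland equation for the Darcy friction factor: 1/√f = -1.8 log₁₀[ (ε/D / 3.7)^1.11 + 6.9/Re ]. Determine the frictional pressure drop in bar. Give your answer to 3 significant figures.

ΔP ≈ 0.0194 bar

A = πD²/4 = π(0.228)²/4 = 0.04083 m²; mean velocity V = ṁ/(ρA) = 68.9/(903 · 0.04083) = 1.869 m/s.
Reynolds number Re = ρVD/μ = 903 · 1.869 · 0.228 / 0.393 = 979.
Re < 2300 → laminar flow, so f = 64/Re = 64/979 = 0.06537 (the turbulent correlation is not needed).
Darcy-Weisbach: ΔP = f(L/D)(ρV²/2) = 0.06537·(4.3/0.228)·(903·1.869²/2) = 0.06537·18.86·1577 = 1944 Pa.
ΔP = 1944 Pa = 0.0194 bar.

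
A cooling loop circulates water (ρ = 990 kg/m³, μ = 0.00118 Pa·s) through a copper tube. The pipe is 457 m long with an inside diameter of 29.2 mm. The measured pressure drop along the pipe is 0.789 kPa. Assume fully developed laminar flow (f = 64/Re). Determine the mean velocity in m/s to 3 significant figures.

V ≈ 0.0390 m/s

For laminar flow, f = 64/Re with Re = ρVD/μ, so Darcy-Weisbach reduces to ΔP = 32μLV/D². Solving for V: V = ΔP·D²/(32μL) = 789·(0.0292)²/(32·0.00118·457) = 0.03898 m/s.
Check: Re = ρVD/μ = 990·0.03898·0.0292/0.00118 = 955.1 < 2300, so the laminar assumption holds.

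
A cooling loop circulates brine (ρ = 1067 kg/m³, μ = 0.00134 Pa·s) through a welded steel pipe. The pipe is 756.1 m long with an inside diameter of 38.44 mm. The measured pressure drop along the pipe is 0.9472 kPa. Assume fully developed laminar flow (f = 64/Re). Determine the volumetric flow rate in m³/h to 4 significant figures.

Q ≈ 0.1804 m³/h

For laminar flow, f = 64/Re with Re = ρVD/μ, so Darcy-Weisbach reduces to ΔP = 32μLV/D². Solving for V: V = ΔP·D²/(32μL) = 947.2·(0.03844)²/(32·0.00134·756.1) = 0.04317 m/s.
Check: Re = ρVD/μ = 1067·0.04317·0.03844/0.00134 = 1321 < 2300, so the laminar assumption holds.
Q = V·A = 0.04317·(π/4·0.03844²) = 5.01e-05 m³/s = 0.1804 m³/h.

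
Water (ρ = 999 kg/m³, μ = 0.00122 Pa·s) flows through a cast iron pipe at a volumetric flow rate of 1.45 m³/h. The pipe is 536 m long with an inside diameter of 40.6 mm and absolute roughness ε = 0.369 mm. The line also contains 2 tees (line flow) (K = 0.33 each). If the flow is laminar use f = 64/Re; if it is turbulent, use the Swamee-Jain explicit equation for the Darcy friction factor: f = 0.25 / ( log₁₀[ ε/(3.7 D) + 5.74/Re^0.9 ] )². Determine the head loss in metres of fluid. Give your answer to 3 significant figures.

Q = 1.45 m³/h = 1.45/3600 = 0.0004028 m³/s.
Cross-sectional area A = πD²/4 = π(0.0406)²/4 = 0.001295 m²; mean velocity V = Q/A = 0.0004028/0.001295 = 0.3111 m/s.
Reynolds number Re = ρVD/μ = 999 · 0.3111 · 0.0406 / 0.00122 = 1.034e+04.
Re > 4000 → turbulent. Relative roughness ε/D = 0.000369/0.0406 = 0.00909. Swamee-Jain: f = 0.25/(log₁₀[0.00909/3.7 + 5.74/1.034e+04^0.9])² = 0.25/(log₁₀[0.00246 + 0.0014])² = 0.25/(-2.414)² = 0.0429.
Total minor-loss coefficient ΣK = 2·0.33 = 0.66.
ΔP = [f·L/D + ΣK]·(ρV²/2) = [0.0429·536/0.0406 + 0.66]·(999·0.3111²/2) = [566.4 + 0.66]·48.35 = 2.742e+04 Pa.
Head loss h_f = ΔP/(ρg) = 2.742e+04/(999·9.81) = 2.80 m.

h_f ≈ 2.80 m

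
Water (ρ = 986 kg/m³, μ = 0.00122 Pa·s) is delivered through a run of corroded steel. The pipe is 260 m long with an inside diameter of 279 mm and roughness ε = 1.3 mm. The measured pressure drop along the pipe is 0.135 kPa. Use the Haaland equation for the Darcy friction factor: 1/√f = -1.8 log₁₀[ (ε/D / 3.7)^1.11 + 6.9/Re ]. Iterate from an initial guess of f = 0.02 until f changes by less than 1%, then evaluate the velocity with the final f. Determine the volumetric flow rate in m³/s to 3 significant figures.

Q ≈ 0.00572 m³/s

Rearranging Darcy-Weisbach: V = √(2·ΔP·D/(f·L·ρ)). With ε/D = 0.0013/0.279 = 0.00466, iterate starting from f = 0.02:
  f = 0.02 → V = √(2·135·0.279/(0.02·260·986)) = 0.1212 m/s; Re = ρVD/μ = 2.733e+04; f → 0.03281
  f = 0.03281 → V = 0.09464 m/s; Re = 2.134e+04; f → 0.03356
  f = 0.03356 → V = 0.09357 m/s; Re = 2.11e+04; f → 0.0336
Converged (Δf/f < 1%). With the final f = 0.0336: V = √(2·135·0.279/(0.0336·260·986)) = 0.09352 m/s.
Q = V·A = 0.09352·(π/4·0.279²) = 0.005718 m³/s = 0.00572 m³/s.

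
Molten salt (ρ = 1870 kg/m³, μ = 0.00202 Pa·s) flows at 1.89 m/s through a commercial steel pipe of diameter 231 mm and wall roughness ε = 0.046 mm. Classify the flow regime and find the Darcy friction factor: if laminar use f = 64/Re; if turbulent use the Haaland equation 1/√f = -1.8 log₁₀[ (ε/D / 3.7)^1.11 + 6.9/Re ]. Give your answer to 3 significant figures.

f ≈ 0.0156

Re = ρVD/μ = 1870·1.89·0.231/0.00202 = 4.042e+05.
Re > 4000 → turbulent. ε/D = 4.6e-05/0.231 = 0.000199; Haaland: 1/√f = -1.8 log₁₀[1.83e-05 + 1.71e-05] = 8.013, so f = 0.01557.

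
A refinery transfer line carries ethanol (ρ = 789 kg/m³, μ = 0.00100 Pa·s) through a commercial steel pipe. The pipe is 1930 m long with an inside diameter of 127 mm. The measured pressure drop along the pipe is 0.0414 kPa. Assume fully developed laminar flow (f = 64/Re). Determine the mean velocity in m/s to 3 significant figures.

For laminar flow, f = 64/Re with Re = ρVD/μ, so Darcy-Weisbach reduces to ΔP = 32μLV/D². Solving for V: V = ΔP·D²/(32μL) = 41.4·(0.127)²/(32·0.001·1930) = 0.01081 m/s.
Check: Re = ρVD/μ = 789·0.01081·0.127/0.001 = 1083 < 2300, so the laminar assumption holds.

V ≈ 0.0108 m/s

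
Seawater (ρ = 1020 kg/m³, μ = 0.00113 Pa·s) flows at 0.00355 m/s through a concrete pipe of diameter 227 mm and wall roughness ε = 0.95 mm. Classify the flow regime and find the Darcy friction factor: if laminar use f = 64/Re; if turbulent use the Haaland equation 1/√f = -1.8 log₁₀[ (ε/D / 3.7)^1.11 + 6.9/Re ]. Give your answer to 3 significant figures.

Re = ρVD/μ = 1020·0.00355·0.227/0.00113 = 727.4.
Re < 2300 → laminar, so f = 64/Re = 0.08798 (roughness is irrelevant in laminar flow).

f ≈ 0.0880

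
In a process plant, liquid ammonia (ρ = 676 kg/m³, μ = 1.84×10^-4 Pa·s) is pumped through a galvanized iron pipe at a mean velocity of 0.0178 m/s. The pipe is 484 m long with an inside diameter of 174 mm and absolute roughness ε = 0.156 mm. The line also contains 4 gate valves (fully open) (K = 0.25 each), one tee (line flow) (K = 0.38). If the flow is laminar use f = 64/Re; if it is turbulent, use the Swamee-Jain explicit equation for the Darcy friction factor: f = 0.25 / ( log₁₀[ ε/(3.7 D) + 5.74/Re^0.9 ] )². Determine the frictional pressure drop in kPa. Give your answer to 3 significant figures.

Reynolds number Re = ρVD/μ = 676 · 0.0178 · 0.174 / 0.000184 = 1.138e+04.
Re > 4000 → turbulent. Relative roughness ε/D = 0.000156/0.174 = 0.000897. Swamee-Jain: f = 0.25/(log₁₀[0.000897/3.7 + 5.74/1.138e+04^0.9])² = 0.25/(log₁₀[0.000242 + 0.00128])² = 0.25/(-2.816)² = 0.03152.
Total minor-loss coefficient ΣK = 4·0.25 + 1·0.38 = 1.38.
ΔP = [f·L/D + ΣK]·(ρV²/2) = [0.03152·484/0.174 + 1.38]·(676·0.0178²/2) = [87.66 + 1.38]·0.1071 = 9.536 Pa.
ΔP = 9.536 Pa = 0.00954 kPa.

ΔP ≈ 0.00954 kPa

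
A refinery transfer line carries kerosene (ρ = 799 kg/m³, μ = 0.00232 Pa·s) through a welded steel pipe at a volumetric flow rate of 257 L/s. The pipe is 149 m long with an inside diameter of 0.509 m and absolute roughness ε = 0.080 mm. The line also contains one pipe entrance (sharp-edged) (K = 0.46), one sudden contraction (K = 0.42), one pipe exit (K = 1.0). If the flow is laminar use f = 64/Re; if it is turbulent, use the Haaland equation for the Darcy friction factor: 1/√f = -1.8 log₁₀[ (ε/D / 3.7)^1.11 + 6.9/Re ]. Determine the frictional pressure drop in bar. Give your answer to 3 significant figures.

ΔP ≈ 0.0425 bar

Q = 257 L/s = 257/1000 = 0.257 m³/s.
Cross-sectional area A = πD²/4 = π(0.509)²/4 = 0.2035 m²; mean velocity V = Q/A = 0.257/0.2035 = 1.263 m/s.
Reynolds number Re = ρVD/μ = 799 · 1.263 · 0.509 / 0.00232 = 2.214e+05.
Re > 4000 → turbulent. Relative roughness ε/D = 8e-05/0.509 = 0.000157. Haaland: 1/√f = -1.8 log₁₀[(0.000157/3.7)^1.11 + 6.9/2.214e+05] = -1.8 log₁₀[1.4e-05 + 3.12e-05] = 7.821, so f = 0.01635.
Total minor-loss coefficient ΣK = 1·0.46 + 1·0.42 + 1·1 = 1.88.
ΔP = [f·L/D + ΣK]·(ρV²/2) = [0.01635·149/0.509 + 1.88]·(799·1.263²/2) = [4.786 + 1.88]·637.3 = 4248 Pa.
ΔP = 4248 Pa = 0.0425 bar.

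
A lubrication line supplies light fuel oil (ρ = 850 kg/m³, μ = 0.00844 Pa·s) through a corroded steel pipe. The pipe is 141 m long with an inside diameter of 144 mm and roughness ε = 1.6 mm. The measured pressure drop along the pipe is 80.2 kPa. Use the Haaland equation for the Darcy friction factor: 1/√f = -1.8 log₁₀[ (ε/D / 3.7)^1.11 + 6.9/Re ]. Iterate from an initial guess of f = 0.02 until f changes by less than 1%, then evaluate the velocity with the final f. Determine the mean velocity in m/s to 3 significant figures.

V ≈ 2.17 m/s

Rearranging Darcy-Weisbach: V = √(2·ΔP·D/(f·L·ρ)). With ε/D = 0.0016/0.144 = 0.0111, iterate starting from f = 0.02:
  f = 0.02 → V = √(2·8.02e+04·0.144/(0.02·141·850)) = 3.104 m/s; Re = ρVD/μ = 4.502e+04; f → 0.04052
  f = 0.04052 → V = 2.181 m/s; Re = 3.163e+04; f → 0.04099
  f = 0.04099 → V = 2.168 m/s; Re = 3.144e+04; f → 0.041
Converged (Δf/f < 1%). With the final f = 0.041: V = √(2·8.02e+04·0.144/(0.041·141·850)) = 2.168 m/s.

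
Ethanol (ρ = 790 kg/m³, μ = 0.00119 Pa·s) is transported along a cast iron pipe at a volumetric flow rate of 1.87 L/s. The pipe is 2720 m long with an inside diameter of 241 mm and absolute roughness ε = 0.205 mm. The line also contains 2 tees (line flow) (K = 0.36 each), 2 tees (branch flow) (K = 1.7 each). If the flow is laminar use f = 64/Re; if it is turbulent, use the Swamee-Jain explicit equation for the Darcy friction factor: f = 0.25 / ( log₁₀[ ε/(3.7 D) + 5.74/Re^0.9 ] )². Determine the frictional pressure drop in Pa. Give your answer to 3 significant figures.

ΔP ≈ 273 Pa

Q = 1.87 L/s = 1.87/1000 = 0.00187 m³/s.
Cross-sectional area A = πD²/4 = π(0.241)²/4 = 0.04562 m²; mean velocity V = Q/A = 0.00187/0.04562 = 0.04099 m/s.
Reynolds number Re = ρVD/μ = 790 · 0.04099 · 0.241 / 0.00119 = 6559.
Re > 4000 → turbulent. Relative roughness ε/D = 0.000205/0.241 = 0.000851. Swamee-Jain: f = 0.25/(log₁₀[0.000851/3.7 + 5.74/6559^0.9])² = 0.25/(log₁₀[0.00023 + 0.00211])² = 0.25/(-2.631)² = 0.03611.
Total minor-loss coefficient ΣK = 2·0.36 + 2·1.7 = 4.12.
ΔP = [f·L/D + ΣK]·(ρV²/2) = [0.03611·2720/0.241 + 4.12]·(790·0.04099²/2) = [407.5 + 4.12]·0.6638 = 273.3 Pa.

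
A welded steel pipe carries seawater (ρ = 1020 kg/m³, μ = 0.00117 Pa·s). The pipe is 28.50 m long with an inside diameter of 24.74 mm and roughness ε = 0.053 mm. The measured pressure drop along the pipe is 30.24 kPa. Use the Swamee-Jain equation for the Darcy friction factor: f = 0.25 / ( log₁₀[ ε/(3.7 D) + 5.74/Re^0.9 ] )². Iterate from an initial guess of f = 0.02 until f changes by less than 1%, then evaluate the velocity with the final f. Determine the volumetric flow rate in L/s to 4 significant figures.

Rearranging Darcy-Weisbach: V = √(2·ΔP·D/(f·L·ρ)). With ε/D = 5.3e-05/0.02474 = 0.00214, iterate starting from f = 0.02:
  f = 0.02 → V = √(2·3.024e+04·0.02474/(0.02·28.5·1020)) = 1.604 m/s; Re = ρVD/μ = 3.46e+04; f → 0.02818
  f = 0.02818 → V = 1.351 m/s; Re = 2.915e+04; f → 0.02878
  f = 0.02878 → V = 1.337 m/s; Re = 2.884e+04; f → 0.02882
Converged (Δf/f < 1%). With the final f = 0.02882: V = √(2·3.024e+04·0.02474/(0.02882·28.5·1020)) = 1.336 m/s.
Q = V·A = 1.336·(π/4·0.02474²) = 0.0006424 m³/s = 0.6424 L/s.

Q ≈ 0.6424 L/s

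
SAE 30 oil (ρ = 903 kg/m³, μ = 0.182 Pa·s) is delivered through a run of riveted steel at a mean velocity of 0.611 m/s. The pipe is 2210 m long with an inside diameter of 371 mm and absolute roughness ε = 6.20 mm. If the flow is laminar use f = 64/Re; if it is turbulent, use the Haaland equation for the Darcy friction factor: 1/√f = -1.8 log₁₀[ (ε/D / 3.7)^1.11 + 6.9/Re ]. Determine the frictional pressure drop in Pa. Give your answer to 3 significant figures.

Reynolds number Re = ρVD/μ = 903 · 0.611 · 0.371 / 0.182 = 1125.
Re < 2300 → laminar flow, so f = 64/Re = 64/1125 = 0.0569 (the turbulent correlation is not needed).
Darcy-Weisbach: ΔP = f(L/D)(ρV²/2) = 0.0569·(2210/0.371)·(903·0.611²/2) = 0.0569·5957·168.6 = 5.714e+04 Pa.

ΔP ≈ 57100 Pa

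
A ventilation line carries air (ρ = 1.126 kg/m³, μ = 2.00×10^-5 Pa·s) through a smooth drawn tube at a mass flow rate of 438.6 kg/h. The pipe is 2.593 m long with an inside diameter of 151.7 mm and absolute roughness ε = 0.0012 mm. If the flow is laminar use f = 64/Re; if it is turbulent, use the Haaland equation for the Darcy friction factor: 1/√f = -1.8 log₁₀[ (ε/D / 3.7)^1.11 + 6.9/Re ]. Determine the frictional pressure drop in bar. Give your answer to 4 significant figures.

ṁ = 438.6 kg/h = 438.6/3600 = 0.1218 kg/s.
A = πD²/4 = π(0.1517)²/4 = 0.01807 m²; mean velocity V = ṁ/(ρA) = 0.1218/(1.126 · 0.01807) = 5.986 m/s.
Reynolds number Re = ρVD/μ = 1.126 · 5.986 · 0.1517 / 2e-05 = 5.113e+04.
Re > 4000 → turbulent. Relative roughness ε/D = 1.2e-06/0.1517 = 7.91e-06. Haaland: 1/√f = -1.8 log₁₀[(7.91e-06/3.7)^1.11 + 6.9/5.113e+04] = -1.8 log₁₀[5.09e-07 + 0.000135] = 6.963, so f = 0.02063.
Darcy-Weisbach: ΔP = f(L/D)(ρV²/2) = 0.02063·(2.593/0.1517)·(1.126·5.986²/2) = 0.02063·17.09·20.18 = 7.114 Pa.
ΔP = 7.114 Pa = 7.114×10^-5 bar.

ΔP ≈ 7.114×10^-5 bar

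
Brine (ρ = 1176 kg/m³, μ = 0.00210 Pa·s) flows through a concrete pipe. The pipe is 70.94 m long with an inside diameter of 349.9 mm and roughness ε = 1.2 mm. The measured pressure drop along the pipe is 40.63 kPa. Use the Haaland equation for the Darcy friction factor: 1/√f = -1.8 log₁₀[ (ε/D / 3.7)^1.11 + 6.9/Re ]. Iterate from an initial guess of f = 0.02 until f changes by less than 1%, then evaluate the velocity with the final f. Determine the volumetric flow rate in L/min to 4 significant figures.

Rearranging Darcy-Weisbach: V = √(2·ΔP·D/(f·L·ρ)). With ε/D = 0.0012/0.3499 = 0.00343, iterate starting from f = 0.02:
  f = 0.02 → V = √(2·4.063e+04·0.3499/(0.02·70.94·1176)) = 4.128 m/s; Re = ρVD/μ = 8.089e+05; f → 0.02737
  f = 0.02737 → V = 3.529 m/s; Re = 6.914e+05; f → 0.02739
Converged (Δf/f < 1%). With the final f = 0.02739: V = √(2·4.063e+04·0.3499/(0.02739·70.94·1176)) = 3.527 m/s.
Q = V·A = 3.527·(π/4·0.3499²) = 0.3392 m³/s = 20350 L/min.

Q ≈ 20350 L/min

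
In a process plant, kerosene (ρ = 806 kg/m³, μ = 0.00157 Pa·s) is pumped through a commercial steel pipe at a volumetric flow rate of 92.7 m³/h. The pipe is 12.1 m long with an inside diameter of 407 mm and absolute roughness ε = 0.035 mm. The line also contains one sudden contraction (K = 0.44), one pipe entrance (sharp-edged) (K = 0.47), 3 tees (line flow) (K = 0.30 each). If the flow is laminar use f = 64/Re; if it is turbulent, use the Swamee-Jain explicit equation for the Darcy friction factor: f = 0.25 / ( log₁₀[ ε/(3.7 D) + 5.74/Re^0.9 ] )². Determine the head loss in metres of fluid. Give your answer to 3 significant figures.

h_f ≈ 0.00492 m

Q = 92.7 m³/h = 92.7/3600 = 0.02575 m³/s.
Cross-sectional area A = πD²/4 = π(0.407)²/4 = 0.1301 m²; mean velocity V = Q/A = 0.02575/0.1301 = 0.1979 m/s.
Reynolds number Re = ρVD/μ = 806 · 0.1979 · 0.407 / 0.00157 = 4.136e+04.
Re > 4000 → turbulent. Relative roughness ε/D = 3.5e-05/0.407 = 8.6e-05. Swamee-Jain: f = 0.25/(log₁₀[8.6e-05/3.7 + 5.74/4.136e+04^0.9])² = 0.25/(log₁₀[2.32e-05 + 0.000402])² = 0.25/(-3.372)² = 0.02199.
Total minor-loss coefficient ΣK = 1·0.44 + 1·0.47 + 3·0.3 = 1.81.
ΔP = [f·L/D + ΣK]·(ρV²/2) = [0.02199·12.1/0.407 + 1.81]·(806·0.1979²/2) = [0.6538 + 1.81]·15.79 = 38.9 Pa.
Head loss h_f = ΔP/(ρg) = 38.9/(806·9.81) = 0.00492 m.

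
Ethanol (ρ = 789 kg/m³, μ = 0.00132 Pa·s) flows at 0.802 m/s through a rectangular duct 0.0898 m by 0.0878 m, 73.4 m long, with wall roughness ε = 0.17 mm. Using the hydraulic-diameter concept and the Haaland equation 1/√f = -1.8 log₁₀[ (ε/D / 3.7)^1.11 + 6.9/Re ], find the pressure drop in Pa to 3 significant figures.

ΔP ≈ 5560 Pa

Hydraulic diameter D_h = 4A/P = 4·(0.0898·0.0878)/(2·(0.0898+0.0878)) = 0.03154/0.3552 = 0.08879 m.
Re = ρVD_h/μ = 789·0.802·0.08879/0.00132 = 4.256e+04.
ε/D_h = 0.00017/0.08879 = 0.00191; Haaland gives 1/√f = -1.8 log₁₀[0.000225+0.000162] = 6.142, so f = 0.02651.
ΔP = f(L/D_h)(ρV²/2) = 0.02651·73.4/0.08879·253.7 = 5561 Pa.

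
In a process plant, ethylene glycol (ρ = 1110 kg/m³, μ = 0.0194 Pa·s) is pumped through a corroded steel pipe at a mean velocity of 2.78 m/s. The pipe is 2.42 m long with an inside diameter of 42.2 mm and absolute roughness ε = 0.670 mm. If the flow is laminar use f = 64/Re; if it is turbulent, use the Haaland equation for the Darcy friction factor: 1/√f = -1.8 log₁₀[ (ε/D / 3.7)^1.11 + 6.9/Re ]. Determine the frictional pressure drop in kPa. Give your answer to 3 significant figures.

ΔP ≈ 12.4 kPa

Reynolds number Re = ρVD/μ = 1110 · 2.78 · 0.0422 / 0.0194 = 6712.
Re > 4000 → turbulent. Relative roughness ε/D = 0.00067/0.0422 = 0.0159. Haaland: 1/√f = -1.8 log₁₀[(0.0159/3.7)^1.11 + 6.9/6712] = -1.8 log₁₀[0.00236 + 0.00103] = 4.447, so f = 0.05057.
Darcy-Weisbach: ΔP = f(L/D)(ρV²/2) = 0.05057·(2.42/0.0422)·(1110·2.78²/2) = 0.05057·57.35·4289 = 1.244e+04 Pa.
ΔP = 1.244e+04 Pa = 12.4 kPa.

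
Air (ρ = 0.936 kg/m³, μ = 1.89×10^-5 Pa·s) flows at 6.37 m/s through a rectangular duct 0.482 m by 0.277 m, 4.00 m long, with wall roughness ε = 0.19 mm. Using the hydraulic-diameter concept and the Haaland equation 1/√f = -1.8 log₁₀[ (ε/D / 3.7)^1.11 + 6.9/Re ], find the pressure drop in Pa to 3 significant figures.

ΔP ≈ 4.31 Pa

Hydraulic diameter D_h = 4A/P = 4·(0.482·0.277)/(2·(0.482+0.277)) = 0.5341/1.518 = 0.3518 m.
Re = ρVD_h/μ = 0.936·6.37·0.3518/1.89e-05 = 1.11e+05.
ε/D_h = 0.00019/0.3518 = 0.00054; Haaland gives 1/√f = -1.8 log₁₀[5.52e-05+6.22e-05] = 7.074, so f = 0.01998.
ΔP = f(L/D_h)(ρV²/2) = 0.01998·4/0.3518·18.99 = 4.314 Pa.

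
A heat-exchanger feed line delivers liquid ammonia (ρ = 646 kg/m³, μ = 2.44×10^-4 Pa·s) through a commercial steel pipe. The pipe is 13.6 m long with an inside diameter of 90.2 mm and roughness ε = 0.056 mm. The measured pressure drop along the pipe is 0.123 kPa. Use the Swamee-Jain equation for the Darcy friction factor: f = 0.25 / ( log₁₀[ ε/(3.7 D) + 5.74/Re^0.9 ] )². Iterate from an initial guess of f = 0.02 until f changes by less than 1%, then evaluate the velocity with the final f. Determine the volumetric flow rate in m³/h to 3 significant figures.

Q ≈ 7.90 m³/h

Rearranging Darcy-Weisbach: V = √(2·ΔP·D/(f·L·ρ)). With ε/D = 5.6e-05/0.0902 = 0.000621, iterate starting from f = 0.02:
  f = 0.02 → V = √(2·123·0.0902/(0.02·13.6·646)) = 0.3554 m/s; Re = ρVD/μ = 8.486e+04; f → 0.02135
  f = 0.02135 → V = 0.344 m/s; Re = 8.214e+04; f → 0.02143
Converged (Δf/f < 1%). With the final f = 0.02143: V = √(2·123·0.0902/(0.02143·13.6·646)) = 0.3433 m/s.
Q = V·A = 0.3433·(π/4·0.0902²) = 0.002193 m³/s = 7.90 m³/h.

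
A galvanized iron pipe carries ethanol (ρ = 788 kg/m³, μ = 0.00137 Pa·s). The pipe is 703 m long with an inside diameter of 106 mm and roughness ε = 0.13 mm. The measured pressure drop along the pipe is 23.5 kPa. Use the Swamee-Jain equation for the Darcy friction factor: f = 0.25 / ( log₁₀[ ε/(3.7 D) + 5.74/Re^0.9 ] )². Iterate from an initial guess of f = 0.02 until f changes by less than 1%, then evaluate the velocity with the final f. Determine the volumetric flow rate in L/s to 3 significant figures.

Rearranging Darcy-Weisbach: V = √(2·ΔP·D/(f·L·ρ)). With ε/D = 0.00013/0.106 = 0.00123, iterate starting from f = 0.02:
  f = 0.02 → V = √(2·2.35e+04·0.106/(0.02·703·788)) = 0.6706 m/s; Re = ρVD/μ = 4.088e+04; f → 0.02548
  f = 0.02548 → V = 0.5941 m/s; Re = 3.622e+04; f → 0.02592
  f = 0.02592 → V = 0.589 m/s; Re = 3.591e+04; f → 0.02595
Converged (Δf/f < 1%). With the final f = 0.02595: V = √(2·2.35e+04·0.106/(0.02595·703·788)) = 0.5887 m/s.
Q = V·A = 0.5887·(π/4·0.106²) = 0.005195 m³/s = 5.19 L/s.

Q ≈ 5.19 L/s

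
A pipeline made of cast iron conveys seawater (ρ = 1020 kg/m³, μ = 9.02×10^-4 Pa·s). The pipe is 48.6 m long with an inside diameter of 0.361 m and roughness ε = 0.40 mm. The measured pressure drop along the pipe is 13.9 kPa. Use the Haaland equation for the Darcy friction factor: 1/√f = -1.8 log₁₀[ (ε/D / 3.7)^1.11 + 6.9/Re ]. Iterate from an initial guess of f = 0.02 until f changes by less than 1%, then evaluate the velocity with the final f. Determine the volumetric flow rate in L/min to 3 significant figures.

Q ≈ 19400 L/min

Rearranging Darcy-Weisbach: V = √(2·ΔP·D/(f·L·ρ)). With ε/D = 0.0004/0.361 = 0.00111, iterate starting from f = 0.02:
  f = 0.02 → V = √(2·1.39e+04·0.361/(0.02·48.6·1020)) = 3.182 m/s; Re = ρVD/μ = 1.299e+06; f → 0.02037
  f = 0.02037 → V = 3.153 m/s; Re = 1.287e+06; f → 0.02037
Converged (Δf/f < 1%). With the final f = 0.02037: V = √(2·1.39e+04·0.361/(0.02037·48.6·1020)) = 3.153 m/s.
Q = V·A = 3.153·(π/4·0.361²) = 0.3227 m³/s = 19400 L/min.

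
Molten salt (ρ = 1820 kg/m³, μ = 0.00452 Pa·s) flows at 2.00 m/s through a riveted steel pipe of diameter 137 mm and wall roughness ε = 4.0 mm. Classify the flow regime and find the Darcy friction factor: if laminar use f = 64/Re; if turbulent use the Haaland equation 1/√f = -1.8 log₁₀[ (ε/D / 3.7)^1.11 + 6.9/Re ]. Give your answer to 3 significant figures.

f ≈ 0.0569

Re = ρVD/μ = 1820·2·0.137/0.00452 = 1.103e+05.
Re > 4000 → turbulent. ε/D = 0.004/0.137 = 0.0292; Haaland: 1/√f = -1.8 log₁₀[0.00463 + 6.25e-05] = 4.191, so f = 0.05693.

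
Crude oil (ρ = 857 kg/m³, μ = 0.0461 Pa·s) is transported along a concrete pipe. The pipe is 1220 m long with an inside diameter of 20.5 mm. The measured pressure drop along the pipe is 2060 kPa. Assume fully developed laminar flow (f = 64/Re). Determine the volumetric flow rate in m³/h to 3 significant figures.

Q ≈ 0.572 m³/h

For laminar flow, f = 64/Re with Re = ρVD/μ, so Darcy-Weisbach reduces to ΔP = 32μLV/D². Solving for V: V = ΔP·D²/(32μL) = 2.06e+06·(0.0205)²/(32·0.0461·1220) = 0.481 m/s.
Check: Re = ρVD/μ = 857·0.481·0.0205/0.0461 = 183.3 < 2300, so the laminar assumption holds.
Q = V·A = 0.481·(π/4·0.0205²) = 0.0001588 m³/s = 0.572 m³/h.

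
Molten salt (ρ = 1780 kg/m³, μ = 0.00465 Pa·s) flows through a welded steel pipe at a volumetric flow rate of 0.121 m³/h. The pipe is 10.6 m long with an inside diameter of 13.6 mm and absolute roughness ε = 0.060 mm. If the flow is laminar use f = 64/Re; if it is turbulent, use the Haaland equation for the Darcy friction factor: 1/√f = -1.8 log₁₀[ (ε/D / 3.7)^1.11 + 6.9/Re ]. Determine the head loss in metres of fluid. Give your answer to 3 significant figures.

Q = 0.121 m³/h = 0.121/3600 = 3.361e-05 m³/s.
Cross-sectional area A = πD²/4 = π(0.0136)²/4 = 0.0001453 m²; mean velocity V = Q/A = 3.361e-05/0.0001453 = 0.2314 m/s.
Reynolds number Re = ρVD/μ = 1780 · 0.2314 · 0.0136 / 0.00465 = 1205.
Re < 2300 → laminar flow, so f = 64/Re = 64/1205 = 0.05313 (the turbulent correlation is not needed).
Darcy-Weisbach: ΔP = f(L/D)(ρV²/2) = 0.05313·(10.6/0.0136)·(1780·0.2314²/2) = 0.05313·779.4·47.65 = 1973 Pa.
Head loss h_f = ΔP/(ρg) = 1973/(1780·9.81) = 0.113 m.

h_f ≈ 0.113 m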